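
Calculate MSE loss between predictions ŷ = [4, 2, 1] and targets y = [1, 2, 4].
MSE = 6

MSE = (1/3)((4-1)² + (2-2)² + (1-4)²) = (1/3)(9 + 0 + 9) = 6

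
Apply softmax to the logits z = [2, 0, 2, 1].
p = [0.3995, 0.0541, 0.3995, 0.147]

exp(z) = [7.389, 1, 7.389, 2.718]
Sum = 18.5
p = [0.3995, 0.0541, 0.3995, 0.147]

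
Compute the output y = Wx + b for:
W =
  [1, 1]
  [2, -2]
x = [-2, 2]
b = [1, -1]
y = [1, -9]

Wx = [1×-2 + 1×2, 2×-2 + -2×2]
   = [0, -8]
y = Wx + b = [0 + 1, -8 + -1] = [1, -9]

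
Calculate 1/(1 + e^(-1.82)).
0.8606

sigmoid(1.82) = 1/(1 + e^(-1.82)) = 1/(1 + 0.162) = 0.8606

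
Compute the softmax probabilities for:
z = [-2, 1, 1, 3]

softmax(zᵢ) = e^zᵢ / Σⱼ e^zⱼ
p = [0.0053, 0.1059, 0.1059, 0.7828]

exp(z) = [0.1353, 2.718, 2.718, 20.09]
Sum = 25.66
p = [0.0053, 0.1059, 0.1059, 0.7828]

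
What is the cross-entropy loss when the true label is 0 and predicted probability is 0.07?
L = 0.07257

L = -0·log(0.07) - 1·log(0.93) = -log(0.93) = 0.07257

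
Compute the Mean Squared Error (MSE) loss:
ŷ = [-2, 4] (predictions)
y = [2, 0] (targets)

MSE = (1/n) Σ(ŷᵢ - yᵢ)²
MSE = 16

MSE = (1/2)((-2-2)² + (4-0)²) = (1/2)(16 + 16) = 16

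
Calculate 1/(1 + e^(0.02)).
0.495

sigmoid(-0.02) = 1/(1 + e^(0.02)) = 1/(1 + 1.02) = 0.495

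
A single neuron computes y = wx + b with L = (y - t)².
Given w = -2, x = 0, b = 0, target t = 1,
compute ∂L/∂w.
∂L/∂w = 0

y = wx + b = (-2)(0) + 0 = 0
∂L/∂y = 2(y - t) = 2(0 - 1) = -2
∂y/∂w = x = 0
∂L/∂w = ∂L/∂y · ∂y/∂w = -2 × 0 = 0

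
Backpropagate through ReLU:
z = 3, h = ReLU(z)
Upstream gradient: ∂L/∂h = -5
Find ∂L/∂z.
∂L/∂z = -5

h = ReLU(3) = 3
Since z > 0: ∂h/∂z = 1
∂L/∂z = ∂L/∂h · ∂h/∂z = -5 × 1 = -5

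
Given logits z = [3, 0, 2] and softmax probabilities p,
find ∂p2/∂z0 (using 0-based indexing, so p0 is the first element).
∂p2/∂z0 = -0.183

p = softmax(z) = [0.7054, 0.03512, 0.2595]
p2 = 0.2595, p0 = 0.7054

∂p2/∂z0 = -p2 × p0 = -0.2595 × 0.7054 = -0.183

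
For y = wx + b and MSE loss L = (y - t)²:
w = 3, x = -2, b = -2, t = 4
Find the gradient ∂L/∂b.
∂L/∂b = -24

y = wx + b = (3)(-2) + -2 = -8
∂L/∂y = 2(y - t) = 2(-8 - 4) = -24
∂y/∂b = 1
∂L/∂b = ∂L/∂y · ∂y/∂b = -24 × 1 = -24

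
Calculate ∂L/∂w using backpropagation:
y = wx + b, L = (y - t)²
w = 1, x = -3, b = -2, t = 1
∂L/∂w = 36

y = wx + b = (1)(-3) + -2 = -5
∂L/∂y = 2(y - t) = 2(-5 - 1) = -12
∂y/∂w = x = -3
∂L/∂w = ∂L/∂y · ∂y/∂w = -12 × -3 = 36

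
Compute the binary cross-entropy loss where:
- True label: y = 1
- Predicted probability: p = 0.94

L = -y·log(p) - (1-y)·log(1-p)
L = 0.06188

L = -1·log(0.94) - 0·log(0.06) = -log(0.94) = 0.06188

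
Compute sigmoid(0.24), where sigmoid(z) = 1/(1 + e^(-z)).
0.5597

sigmoid(0.24) = 1/(1 + e^(-0.24)) = 1/(1 + 0.7866) = 0.5597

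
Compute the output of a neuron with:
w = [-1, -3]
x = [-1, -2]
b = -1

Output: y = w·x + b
y = 6

y = (-1)(-1) + (-3)(-2) + -1 = 6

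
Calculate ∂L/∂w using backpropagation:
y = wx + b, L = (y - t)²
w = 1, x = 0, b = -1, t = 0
∂L/∂w = 0

y = wx + b = (1)(0) + -1 = -1
∂L/∂y = 2(y - t) = 2(-1 - 0) = -2
∂y/∂w = x = 0
∂L/∂w = ∂L/∂y · ∂y/∂w = -2 × 0 = 0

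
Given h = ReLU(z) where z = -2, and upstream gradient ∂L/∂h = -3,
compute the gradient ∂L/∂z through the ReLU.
∂L/∂z = 0

h = ReLU(-2) = 0
Since z < 0: ∂h/∂z = 0
∂L/∂z = ∂L/∂h · ∂h/∂z = -3 × 0 = 0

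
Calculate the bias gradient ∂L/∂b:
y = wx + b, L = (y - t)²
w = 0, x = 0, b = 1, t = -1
∂L/∂b = 4

y = wx + b = (0)(0) + 1 = 1
∂L/∂y = 2(y - t) = 2(1 - -1) = 4
∂y/∂b = 1
∂L/∂b = ∂L/∂y · ∂y/∂b = 4 × 1 = 4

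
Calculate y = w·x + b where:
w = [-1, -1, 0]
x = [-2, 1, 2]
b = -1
y = 0

y = (-1)(-2) + (-1)(1) + (0)(2) + -1 = 0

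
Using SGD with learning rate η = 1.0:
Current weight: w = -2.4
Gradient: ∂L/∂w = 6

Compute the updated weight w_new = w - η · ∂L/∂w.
w_new = -8.4

w_new = w - η·∂L/∂w = -2.4 - 1.0×(6) = -2.4 - (6) = -8.4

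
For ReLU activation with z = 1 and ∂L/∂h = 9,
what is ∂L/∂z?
∂L/∂z = 9

h = ReLU(1) = 1
Since z > 0: ∂h/∂z = 1
∂L/∂z = ∂L/∂h · ∂h/∂z = 9 × 1 = 9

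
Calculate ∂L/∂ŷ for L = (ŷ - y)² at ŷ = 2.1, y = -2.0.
∂L/∂ŷ = 8.2

∂L/∂ŷ = 2(ŷ - y) = 2(2.1 - -2.0) = 2(4.1) = 8.2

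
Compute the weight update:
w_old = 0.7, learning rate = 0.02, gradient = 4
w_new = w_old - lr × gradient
w_new = 0.62

w_new = w - η·∂L/∂w = 0.7 - 0.02×(4) = 0.7 - (0.08) = 0.62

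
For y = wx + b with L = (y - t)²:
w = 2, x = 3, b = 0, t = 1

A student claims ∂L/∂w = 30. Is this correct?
Correct

y = (2)(3) + 0 = 6
∂L/∂y = 2(y - t) = 2(6 - 1) = 10
∂y/∂w = x = 3
∂L/∂w = 10 × 3 = 30

Claimed value: 30
Correct: The correct gradient is 30.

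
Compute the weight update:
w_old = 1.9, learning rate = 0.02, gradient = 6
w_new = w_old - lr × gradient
w_new = 1.78

w_new = w - η·∂L/∂w = 1.9 - 0.02×(6) = 1.9 - (0.12) = 1.78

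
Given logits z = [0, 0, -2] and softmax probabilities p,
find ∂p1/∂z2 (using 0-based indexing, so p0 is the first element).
∂p1/∂z2 = -0.02968

p = softmax(z) = [0.4683, 0.4683, 0.06338]
p1 = 0.4683, p2 = 0.06338

∂p1/∂z2 = -p1 × p2 = -0.4683 × 0.06338 = -0.02968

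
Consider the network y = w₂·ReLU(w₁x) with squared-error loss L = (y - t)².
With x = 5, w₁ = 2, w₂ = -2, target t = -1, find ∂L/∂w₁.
∂L/∂w₁ = 380

Forward pass:
z = w₁x = 2×5 = 10
h = ReLU(10) = 10
y = w₂h = -2×10 = -20

Backward pass:
∂L/∂y = 2(y - t) = 2(-20 - -1) = -38
∂y/∂h = w₂ = -2
∂h/∂z = 1 (ReLU derivative)
∂z/∂w₁ = x = 5

∂L/∂w₁ = -38 × -2 × 1 × 5 = 380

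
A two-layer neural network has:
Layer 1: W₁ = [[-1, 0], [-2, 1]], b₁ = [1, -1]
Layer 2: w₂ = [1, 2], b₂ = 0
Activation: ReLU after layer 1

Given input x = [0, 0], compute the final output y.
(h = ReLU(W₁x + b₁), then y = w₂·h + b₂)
y = 1

Layer 1 pre-activation: z₁ = [1, -1]
After ReLU: h = [1, 0]
Layer 2 output: y = 1×1 + 2×0 + 0 = 1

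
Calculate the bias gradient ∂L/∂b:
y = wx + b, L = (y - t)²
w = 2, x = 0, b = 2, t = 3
∂L/∂b = -2

y = wx + b = (2)(0) + 2 = 2
∂L/∂y = 2(y - t) = 2(2 - 3) = -2
∂y/∂b = 1
∂L/∂b = ∂L/∂y · ∂y/∂b = -2 × 1 = -2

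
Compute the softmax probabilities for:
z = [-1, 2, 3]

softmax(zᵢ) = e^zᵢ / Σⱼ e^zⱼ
p = [0.0132, 0.2654, 0.7214]

exp(z) = [0.3679, 7.389, 20.09]
Sum = 27.84
p = [0.0132, 0.2654, 0.7214]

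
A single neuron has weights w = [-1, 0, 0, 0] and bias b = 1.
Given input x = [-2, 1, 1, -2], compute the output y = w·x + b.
y = 3

y = (-1)(-2) + (0)(1) + (0)(1) + (0)(-2) + 1 = 3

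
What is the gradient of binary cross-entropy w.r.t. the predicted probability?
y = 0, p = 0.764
∂L/∂p = 4.237

∂L/∂p = -y/p + (1-y)/(1-p) = 0 + 1/0.236 = 4.237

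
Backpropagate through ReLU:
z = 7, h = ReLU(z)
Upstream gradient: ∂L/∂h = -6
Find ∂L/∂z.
∂L/∂z = -6

h = ReLU(7) = 7
Since z > 0: ∂h/∂z = 1
∂L/∂z = ∂L/∂h · ∂h/∂z = -6 × 1 = -6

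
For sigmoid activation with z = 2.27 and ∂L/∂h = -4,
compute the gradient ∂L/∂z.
∂L/∂z = -0.3395

σ(2.27) = 0.9064
σ'(2.27) = σ(2.27)(1 - σ(2.27)) = 0.9064 × 0.09364 = 0.08487
∂L/∂z = ∂L/∂h · σ'(z) = -4 × 0.08487 = -0.3395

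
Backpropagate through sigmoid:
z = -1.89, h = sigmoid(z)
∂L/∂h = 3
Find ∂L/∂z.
∂L/∂z = 0.3421

σ(-1.89) = 0.1312
σ'(-1.89) = σ(-1.89)(1 - σ(-1.89)) = 0.1312 × 0.8688 = 0.114
∂L/∂z = ∂L/∂h · σ'(z) = 3 × 0.114 = 0.3421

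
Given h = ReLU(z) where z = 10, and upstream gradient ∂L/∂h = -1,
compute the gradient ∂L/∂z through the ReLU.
∂L/∂z = -1

h = ReLU(10) = 10
Since z > 0: ∂h/∂z = 1
∂L/∂z = ∂L/∂h · ∂h/∂z = -1 × 1 = -1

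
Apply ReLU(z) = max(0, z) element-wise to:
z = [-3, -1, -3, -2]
h = [0, 0, 0, 0]

ReLU applied element-wise: max(0,-3)=0, max(0,-1)=0, max(0,-3)=0, max(0,-2)=0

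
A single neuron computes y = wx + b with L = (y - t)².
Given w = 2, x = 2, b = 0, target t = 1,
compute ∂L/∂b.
∂L/∂b = 6

y = wx + b = (2)(2) + 0 = 4
∂L/∂y = 2(y - t) = 2(4 - 1) = 6
∂y/∂b = 1
∂L/∂b = ∂L/∂y · ∂y/∂b = 6 × 1 = 6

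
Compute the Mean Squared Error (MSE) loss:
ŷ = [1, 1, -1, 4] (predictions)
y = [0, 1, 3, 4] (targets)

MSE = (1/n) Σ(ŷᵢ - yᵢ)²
MSE = 4.25

MSE = (1/4)((1-0)² + (1-1)² + (-1-3)² + (4-4)²) = (1/4)(1 + 0 + 16 + 0) = 4.25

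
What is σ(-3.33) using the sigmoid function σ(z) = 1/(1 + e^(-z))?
0.03456

sigmoid(-3.33) = 1/(1 + e^(3.33)) = 1/(1 + 27.94) = 0.03456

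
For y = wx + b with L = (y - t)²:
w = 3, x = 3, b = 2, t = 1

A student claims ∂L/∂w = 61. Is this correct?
Incorrect

y = (3)(3) + 2 = 11
∂L/∂y = 2(y - t) = 2(11 - 1) = 20
∂y/∂w = x = 3
∂L/∂w = 20 × 3 = 60

Claimed value: 61
Incorrect: The correct gradient is 60.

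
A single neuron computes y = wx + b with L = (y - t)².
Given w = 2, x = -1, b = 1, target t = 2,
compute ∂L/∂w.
∂L/∂w = 6

y = wx + b = (2)(-1) + 1 = -1
∂L/∂y = 2(y - t) = 2(-1 - 2) = -6
∂y/∂w = x = -1
∂L/∂w = ∂L/∂y · ∂y/∂w = -6 × -1 = 6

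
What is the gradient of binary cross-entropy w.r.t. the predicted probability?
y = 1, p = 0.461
∂L/∂p = -2.169

∂L/∂p = -y/p + (1-y)/(1-p) = -1/0.461 + 0 = -2.169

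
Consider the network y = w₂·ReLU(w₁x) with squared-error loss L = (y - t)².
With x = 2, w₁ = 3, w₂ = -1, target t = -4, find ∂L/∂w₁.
∂L/∂w₁ = 8

Forward pass:
z = w₁x = 3×2 = 6
h = ReLU(6) = 6
y = w₂h = -1×6 = -6

Backward pass:
∂L/∂y = 2(y - t) = 2(-6 - -4) = -4
∂y/∂h = w₂ = -1
∂h/∂z = 1 (ReLU derivative)
∂z/∂w₁ = x = 2

∂L/∂w₁ = -4 × -1 × 1 × 2 = 8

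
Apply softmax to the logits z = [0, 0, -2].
p = [0.4683, 0.4683, 0.0634]

exp(z) = [1, 1, 0.1353]
Sum = 2.135
p = [0.4683, 0.4683, 0.0634]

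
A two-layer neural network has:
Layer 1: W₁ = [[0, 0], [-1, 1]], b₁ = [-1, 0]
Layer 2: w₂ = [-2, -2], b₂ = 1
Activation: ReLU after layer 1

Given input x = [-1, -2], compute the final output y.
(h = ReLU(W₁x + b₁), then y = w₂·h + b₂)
y = 1

Layer 1 pre-activation: z₁ = [-1, -1]
After ReLU: h = [0, 0]
Layer 2 output: y = -2×0 + -2×0 + 1 = 1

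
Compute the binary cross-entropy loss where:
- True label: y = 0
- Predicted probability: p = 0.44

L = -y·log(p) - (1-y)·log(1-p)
L = 0.5798

L = -0·log(0.44) - 1·log(0.56) = -log(0.56) = 0.5798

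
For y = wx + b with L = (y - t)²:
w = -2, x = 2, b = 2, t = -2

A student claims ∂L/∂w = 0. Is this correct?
Correct

y = (-2)(2) + 2 = -2
∂L/∂y = 2(y - t) = 2(-2 - -2) = 0
∂y/∂w = x = 2
∂L/∂w = 0 × 2 = 0

Claimed value: 0
Correct: The correct gradient is 0.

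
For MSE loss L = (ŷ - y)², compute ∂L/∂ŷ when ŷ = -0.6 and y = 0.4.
∂L/∂ŷ = -2.0

∂L/∂ŷ = 2(ŷ - y) = 2(-0.6 - 0.4) = 2(-1.0) = -2.0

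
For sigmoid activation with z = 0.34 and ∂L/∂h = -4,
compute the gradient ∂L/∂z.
∂L/∂z = -0.9716

σ(0.34) = 0.5842
σ'(0.34) = σ(0.34)(1 - σ(0.34)) = 0.5842 × 0.4158 = 0.2429
∂L/∂z = ∂L/∂h · σ'(z) = -4 × 0.2429 = -0.9716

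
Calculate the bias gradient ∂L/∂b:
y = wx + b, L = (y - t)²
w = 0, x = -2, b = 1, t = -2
∂L/∂b = 6

y = wx + b = (0)(-2) + 1 = 1
∂L/∂y = 2(y - t) = 2(1 - -2) = 6
∂y/∂b = 1
∂L/∂b = ∂L/∂y · ∂y/∂b = 6 × 1 = 6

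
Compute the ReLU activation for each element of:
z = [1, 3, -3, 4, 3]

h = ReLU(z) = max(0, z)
h = [1, 3, 0, 4, 3]

ReLU applied element-wise: max(0,1)=1, max(0,3)=3, max(0,-3)=0, max(0,4)=4, max(0,3)=3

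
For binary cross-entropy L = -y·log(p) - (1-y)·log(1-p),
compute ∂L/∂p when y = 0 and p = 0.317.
∂L/∂p = 1.464

∂L/∂p = -y/p + (1-y)/(1-p) = 0 + 1/0.683 = 1.464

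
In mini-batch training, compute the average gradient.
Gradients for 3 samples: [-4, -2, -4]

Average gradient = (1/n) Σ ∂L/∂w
Average gradient = -3.333

Average = (1/3)(-4 + -2 + -4) = -10/3 = -3.333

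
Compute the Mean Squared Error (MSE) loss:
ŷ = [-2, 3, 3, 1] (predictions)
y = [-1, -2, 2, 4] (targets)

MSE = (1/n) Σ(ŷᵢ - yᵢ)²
MSE = 9

MSE = (1/4)((-2--1)² + (3--2)² + (3-2)² + (1-4)²) = (1/4)(1 + 25 + 1 + 9) = 9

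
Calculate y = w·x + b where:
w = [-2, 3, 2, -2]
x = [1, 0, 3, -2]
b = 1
y = 9

y = (-2)(1) + (3)(0) + (2)(3) + (-2)(-2) + 1 = 9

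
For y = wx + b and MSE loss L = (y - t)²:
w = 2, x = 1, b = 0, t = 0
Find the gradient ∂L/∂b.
∂L/∂b = 4

y = wx + b = (2)(1) + 0 = 2
∂L/∂y = 2(y - t) = 2(2 - 0) = 4
∂y/∂b = 1
∂L/∂b = ∂L/∂y · ∂y/∂b = 4 × 1 = 4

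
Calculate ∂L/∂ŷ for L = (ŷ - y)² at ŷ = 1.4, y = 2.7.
∂L/∂ŷ = -2.6

∂L/∂ŷ = 2(ŷ - y) = 2(1.4 - 2.7) = 2(-1.3) = -2.6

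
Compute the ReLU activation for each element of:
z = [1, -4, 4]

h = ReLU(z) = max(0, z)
h = [1, 0, 4]

ReLU applied element-wise: max(0,1)=1, max(0,-4)=0, max(0,4)=4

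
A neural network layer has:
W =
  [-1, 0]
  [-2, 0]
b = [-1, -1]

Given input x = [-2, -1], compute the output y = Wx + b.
y = [1, 3]

Wx = [-1×-2 + 0×-1, -2×-2 + 0×-1]
   = [2, 4]
y = Wx + b = [2 + -1, 4 + -1] = [1, 3]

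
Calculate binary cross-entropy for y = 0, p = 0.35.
L = 0.4308

L = -0·log(0.35) - 1·log(0.65) = -log(0.65) = 0.4308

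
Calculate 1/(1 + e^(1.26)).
0.221

sigmoid(-1.26) = 1/(1 + e^(1.26)) = 1/(1 + 3.525) = 0.221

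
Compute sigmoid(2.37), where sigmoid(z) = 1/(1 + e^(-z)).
0.9145

sigmoid(2.37) = 1/(1 + e^(-2.37)) = 1/(1 + 0.09348) = 0.9145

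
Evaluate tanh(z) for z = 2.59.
0.9888

tanh(2.59) = (e^(2.59) - e^(-2.59))/(e^(2.59) + e^(-2.59)) = 0.9888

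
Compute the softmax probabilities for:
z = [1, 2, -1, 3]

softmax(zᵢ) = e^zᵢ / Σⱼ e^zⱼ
p = [0.0889, 0.2418, 0.012, 0.6572]

exp(z) = [2.718, 7.389, 0.3679, 20.09]
Sum = 30.56
p = [0.0889, 0.2418, 0.012, 0.6572]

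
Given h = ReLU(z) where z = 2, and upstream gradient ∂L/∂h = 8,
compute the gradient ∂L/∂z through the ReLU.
∂L/∂z = 8

h = ReLU(2) = 2
Since z > 0: ∂h/∂z = 1
∂L/∂z = ∂L/∂h · ∂h/∂z = 8 × 1 = 8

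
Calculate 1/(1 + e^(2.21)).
0.09886

sigmoid(-2.21) = 1/(1 + e^(2.21)) = 1/(1 + 9.116) = 0.09886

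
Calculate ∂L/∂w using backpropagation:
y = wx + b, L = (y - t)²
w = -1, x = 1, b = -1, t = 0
∂L/∂w = -4

y = wx + b = (-1)(1) + -1 = -2
∂L/∂y = 2(y - t) = 2(-2 - 0) = -4
∂y/∂w = x = 1
∂L/∂w = ∂L/∂y · ∂y/∂w = -4 × 1 = -4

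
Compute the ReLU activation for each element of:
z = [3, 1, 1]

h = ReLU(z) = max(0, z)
h = [3, 1, 1]

ReLU applied element-wise: max(0,3)=3, max(0,1)=1, max(0,1)=1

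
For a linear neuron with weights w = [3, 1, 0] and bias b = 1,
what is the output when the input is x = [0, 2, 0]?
y = 3

y = (3)(0) + (1)(2) + (0)(0) + 1 = 3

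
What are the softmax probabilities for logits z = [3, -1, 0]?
p = [0.9362, 0.0171, 0.0466]

exp(z) = [20.09, 0.3679, 1]
Sum = 21.45
p = [0.9362, 0.0171, 0.0466]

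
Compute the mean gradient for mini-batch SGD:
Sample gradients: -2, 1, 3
Average gradient = 0.6667

Average = (1/3)(-2 + 1 + 3) = 2/3 = 0.6667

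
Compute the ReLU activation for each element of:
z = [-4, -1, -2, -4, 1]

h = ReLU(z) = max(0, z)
h = [0, 0, 0, 0, 1]

ReLU applied element-wise: max(0,-4)=0, max(0,-1)=0, max(0,-2)=0, max(0,-4)=0, max(0,1)=1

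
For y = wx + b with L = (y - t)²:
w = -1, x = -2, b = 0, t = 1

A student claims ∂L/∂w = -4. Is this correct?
Correct

y = (-1)(-2) + 0 = 2
∂L/∂y = 2(y - t) = 2(2 - 1) = 2
∂y/∂w = x = -2
∂L/∂w = 2 × -2 = -4

Claimed value: -4
Correct: The correct gradient is -4.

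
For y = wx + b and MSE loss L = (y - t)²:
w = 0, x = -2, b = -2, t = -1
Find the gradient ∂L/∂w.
∂L/∂w = 4

y = wx + b = (0)(-2) + -2 = -2
∂L/∂y = 2(y - t) = 2(-2 - -1) = -2
∂y/∂w = x = -2
∂L/∂w = ∂L/∂y · ∂y/∂w = -2 × -2 = 4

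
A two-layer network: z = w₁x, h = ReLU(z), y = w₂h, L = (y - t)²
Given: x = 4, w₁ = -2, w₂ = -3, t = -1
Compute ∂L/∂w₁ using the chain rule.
∂L/∂w₁ = 0

Forward pass:
z = w₁x = -2×4 = -8
h = ReLU(-8) = 0
y = w₂h = -3×0 = 0

Backward pass:
∂L/∂y = 2(y - t) = 2(0 - -1) = 2
∂y/∂h = w₂ = -3
∂h/∂z = 0 (ReLU derivative)
∂z/∂w₁ = x = 4

∂L/∂w₁ = 2 × -3 × 0 × 4 = 0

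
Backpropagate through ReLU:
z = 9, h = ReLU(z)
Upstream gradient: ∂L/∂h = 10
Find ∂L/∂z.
∂L/∂z = 10

h = ReLU(9) = 9
Since z > 0: ∂h/∂z = 1
∂L/∂z = ∂L/∂h · ∂h/∂z = 10 × 1 = 10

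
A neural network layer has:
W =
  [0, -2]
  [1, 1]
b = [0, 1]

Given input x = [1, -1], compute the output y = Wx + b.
y = [2, 1]

Wx = [0×1 + -2×-1, 1×1 + 1×-1]
   = [2, 0]
y = Wx + b = [2 + 0, 0 + 1] = [2, 1]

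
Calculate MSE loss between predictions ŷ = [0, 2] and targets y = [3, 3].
MSE = 5

MSE = (1/2)((0-3)² + (2-3)²) = (1/2)(9 + 1) = 5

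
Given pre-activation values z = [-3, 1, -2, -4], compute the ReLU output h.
h = [0, 1, 0, 0]

ReLU applied element-wise: max(0,-3)=0, max(0,1)=1, max(0,-2)=0, max(0,-4)=0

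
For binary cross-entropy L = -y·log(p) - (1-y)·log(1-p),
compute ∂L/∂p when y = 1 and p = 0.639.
∂L/∂p = -1.565

∂L/∂p = -y/p + (1-y)/(1-p) = -1/0.639 + 0 = -1.565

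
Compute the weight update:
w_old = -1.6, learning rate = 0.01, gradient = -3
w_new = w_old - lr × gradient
w_new = -1.57

w_new = w - η·∂L/∂w = -1.6 - 0.01×(-3) = -1.6 - (-0.03) = -1.57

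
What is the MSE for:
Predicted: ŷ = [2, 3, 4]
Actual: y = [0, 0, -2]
MSE = 16.33

MSE = (1/3)((2-0)² + (3-0)² + (4--2)²) = (1/3)(4 + 9 + 36) = 16.33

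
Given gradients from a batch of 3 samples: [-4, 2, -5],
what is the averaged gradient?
Average gradient = -2.333

Average = (1/3)(-4 + 2 + -5) = -7/3 = -2.333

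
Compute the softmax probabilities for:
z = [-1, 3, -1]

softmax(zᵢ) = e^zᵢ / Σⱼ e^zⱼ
p = [0.0177, 0.9647, 0.0177]

exp(z) = [0.3679, 20.09, 0.3679]
Sum = 20.82
p = [0.0177, 0.9647, 0.0177]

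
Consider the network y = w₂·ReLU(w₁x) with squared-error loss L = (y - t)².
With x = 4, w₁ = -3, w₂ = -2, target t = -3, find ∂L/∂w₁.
∂L/∂w₁ = 0

Forward pass:
z = w₁x = -3×4 = -12
h = ReLU(-12) = 0
y = w₂h = -2×0 = 0

Backward pass:
∂L/∂y = 2(y - t) = 2(0 - -3) = 6
∂y/∂h = w₂ = -2
∂h/∂z = 0 (ReLU derivative)
∂z/∂w₁ = x = 4

∂L/∂w₁ = 6 × -2 × 0 × 4 = 0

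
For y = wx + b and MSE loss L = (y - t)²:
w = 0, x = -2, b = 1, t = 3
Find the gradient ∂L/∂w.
∂L/∂w = 8

y = wx + b = (0)(-2) + 1 = 1
∂L/∂y = 2(y - t) = 2(1 - 3) = -4
∂y/∂w = x = -2
∂L/∂w = ∂L/∂y · ∂y/∂w = -4 × -2 = 8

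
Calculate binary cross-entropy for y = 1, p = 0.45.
L = 0.7985

L = -1·log(0.45) - 0·log(0.55) = -log(0.45) = 0.7985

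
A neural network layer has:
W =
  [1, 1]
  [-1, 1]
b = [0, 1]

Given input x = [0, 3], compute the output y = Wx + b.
y = [3, 4]

Wx = [1×0 + 1×3, -1×0 + 1×3]
   = [3, 3]
y = Wx + b = [3 + 0, 3 + 1] = [3, 4]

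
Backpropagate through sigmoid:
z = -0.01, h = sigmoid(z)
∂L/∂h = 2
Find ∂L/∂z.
∂L/∂z = 0.5

σ(-0.01) = 0.4975
σ'(-0.01) = σ(-0.01)(1 - σ(-0.01)) = 0.4975 × 0.5025 = 0.25
∂L/∂z = ∂L/∂h · σ'(z) = 2 × 0.25 = 0.5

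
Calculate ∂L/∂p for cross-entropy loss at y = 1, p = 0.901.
∂L/∂p = -1.11

∂L/∂p = -y/p + (1-y)/(1-p) = -1/0.901 + 0 = -1.11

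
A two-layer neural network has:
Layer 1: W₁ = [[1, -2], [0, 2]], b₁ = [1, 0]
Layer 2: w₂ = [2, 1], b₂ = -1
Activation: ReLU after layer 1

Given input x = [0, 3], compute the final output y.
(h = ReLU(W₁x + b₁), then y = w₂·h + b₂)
y = 5

Layer 1 pre-activation: z₁ = [-5, 6]
After ReLU: h = [0, 6]
Layer 2 output: y = 2×0 + 1×6 + -1 = 5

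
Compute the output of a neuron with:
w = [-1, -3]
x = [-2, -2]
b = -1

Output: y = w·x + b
y = 7

y = (-1)(-2) + (-3)(-2) + -1 = 7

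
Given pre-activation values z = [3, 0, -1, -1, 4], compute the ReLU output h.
h = [3, 0, 0, 0, 4]

ReLU applied element-wise: max(0,3)=3, max(0,0)=0, max(0,-1)=0, max(0,-1)=0, max(0,4)=4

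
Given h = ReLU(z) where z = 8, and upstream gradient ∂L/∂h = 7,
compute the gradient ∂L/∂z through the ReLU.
∂L/∂z = 7

h = ReLU(8) = 8
Since z > 0: ∂h/∂z = 1
∂L/∂z = ∂L/∂h · ∂h/∂z = 7 × 1 = 7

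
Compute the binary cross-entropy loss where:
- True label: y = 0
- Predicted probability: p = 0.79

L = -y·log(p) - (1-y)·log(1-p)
L = 1.561

L = -0·log(0.79) - 1·log(0.21) = -log(0.21) = 1.561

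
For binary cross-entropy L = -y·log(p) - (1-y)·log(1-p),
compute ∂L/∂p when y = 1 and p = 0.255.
∂L/∂p = -3.922

∂L/∂p = -y/p + (1-y)/(1-p) = -1/0.255 + 0 = -3.922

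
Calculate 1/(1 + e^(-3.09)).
0.9565

sigmoid(3.09) = 1/(1 + e^(-3.09)) = 1/(1 + 0.0455) = 0.9565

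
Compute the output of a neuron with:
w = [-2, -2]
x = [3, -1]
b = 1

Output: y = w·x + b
y = -3

y = (-2)(3) + (-2)(-1) + 1 = -3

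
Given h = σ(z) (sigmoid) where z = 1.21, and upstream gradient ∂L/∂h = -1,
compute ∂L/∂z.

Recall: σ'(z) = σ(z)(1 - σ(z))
∂L/∂z = -0.1769

σ(1.21) = 0.7703
σ'(1.21) = σ(1.21)(1 - σ(1.21)) = 0.7703 × 0.2297 = 0.1769
∂L/∂z = ∂L/∂h · σ'(z) = -1 × 0.1769 = -0.1769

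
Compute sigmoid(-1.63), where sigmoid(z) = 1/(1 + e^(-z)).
0.1638

sigmoid(-1.63) = 1/(1 + e^(1.63)) = 1/(1 + 5.104) = 0.1638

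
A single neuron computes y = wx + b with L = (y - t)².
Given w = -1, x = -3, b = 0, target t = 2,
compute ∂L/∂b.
∂L/∂b = 2

y = wx + b = (-1)(-3) + 0 = 3
∂L/∂y = 2(y - t) = 2(3 - 2) = 2
∂y/∂b = 1
∂L/∂b = ∂L/∂y · ∂y/∂b = 2 × 1 = 2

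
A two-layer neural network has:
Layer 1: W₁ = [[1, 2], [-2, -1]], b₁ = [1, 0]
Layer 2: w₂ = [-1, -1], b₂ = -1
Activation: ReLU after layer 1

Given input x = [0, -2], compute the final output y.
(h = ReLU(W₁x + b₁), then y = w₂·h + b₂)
y = -3

Layer 1 pre-activation: z₁ = [-3, 2]
After ReLU: h = [0, 2]
Layer 2 output: y = -1×0 + -1×2 + -1 = -3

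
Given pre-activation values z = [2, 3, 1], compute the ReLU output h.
h = [2, 3, 1]

ReLU applied element-wise: max(0,2)=2, max(0,3)=3, max(0,1)=1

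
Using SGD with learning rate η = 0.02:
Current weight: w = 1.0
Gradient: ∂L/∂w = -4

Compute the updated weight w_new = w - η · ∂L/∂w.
w_new = 1.08

w_new = w - η·∂L/∂w = 1.0 - 0.02×(-4) = 1.0 - (-0.08) = 1.08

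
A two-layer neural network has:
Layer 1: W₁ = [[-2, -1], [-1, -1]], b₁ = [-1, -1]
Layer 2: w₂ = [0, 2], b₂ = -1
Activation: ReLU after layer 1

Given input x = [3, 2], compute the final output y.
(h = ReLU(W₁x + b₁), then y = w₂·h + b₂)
y = -1

Layer 1 pre-activation: z₁ = [-9, -6]
After ReLU: h = [0, 0]
Layer 2 output: y = 0×0 + 2×0 + -1 = -1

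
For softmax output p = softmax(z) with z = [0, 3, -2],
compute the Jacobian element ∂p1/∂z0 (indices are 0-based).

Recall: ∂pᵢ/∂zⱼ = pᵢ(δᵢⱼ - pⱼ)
∂p1/∂z0 = -0.0446

p = softmax(z) = [0.04712, 0.9465, 0.006377]
p1 = 0.9465, p0 = 0.04712

∂p1/∂z0 = -p1 × p0 = -0.9465 × 0.04712 = -0.0446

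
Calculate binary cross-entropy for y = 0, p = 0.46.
L = 0.6162

L = -0·log(0.46) - 1·log(0.54) = -log(0.54) = 0.6162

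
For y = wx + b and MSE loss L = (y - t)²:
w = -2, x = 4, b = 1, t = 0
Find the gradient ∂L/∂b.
∂L/∂b = -14

y = wx + b = (-2)(4) + 1 = -7
∂L/∂y = 2(y - t) = 2(-7 - 0) = -14
∂y/∂b = 1
∂L/∂b = ∂L/∂y · ∂y/∂b = -14 × 1 = -14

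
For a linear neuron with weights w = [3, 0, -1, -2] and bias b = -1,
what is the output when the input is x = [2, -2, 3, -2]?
y = 6

y = (3)(2) + (0)(-2) + (-1)(3) + (-2)(-2) + -1 = 6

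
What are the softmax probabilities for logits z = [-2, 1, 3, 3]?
p = [0.0031, 0.0632, 0.4668, 0.4668]

exp(z) = [0.1353, 2.718, 20.09, 20.09]
Sum = 43.02
p = [0.0031, 0.0632, 0.4668, 0.4668]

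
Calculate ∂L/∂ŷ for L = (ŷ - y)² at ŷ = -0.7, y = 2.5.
∂L/∂ŷ = -6.4

∂L/∂ŷ = 2(ŷ - y) = 2(-0.7 - 2.5) = 2(-3.2) = -6.4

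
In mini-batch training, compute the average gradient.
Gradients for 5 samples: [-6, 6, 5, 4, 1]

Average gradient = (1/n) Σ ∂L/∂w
Average gradient = 2

Average = (1/5)(-6 + 6 + 5 + 4 + 1) = 10/5 = 2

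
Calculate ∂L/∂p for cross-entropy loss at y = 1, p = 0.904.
∂L/∂p = -1.106

∂L/∂p = -y/p + (1-y)/(1-p) = -1/0.904 + 0 = -1.106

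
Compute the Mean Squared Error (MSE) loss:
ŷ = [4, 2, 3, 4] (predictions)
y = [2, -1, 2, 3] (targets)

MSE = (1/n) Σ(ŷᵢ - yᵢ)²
MSE = 3.75

MSE = (1/4)((4-2)² + (2--1)² + (3-2)² + (4-3)²) = (1/4)(4 + 9 + 1 + 1) = 3.75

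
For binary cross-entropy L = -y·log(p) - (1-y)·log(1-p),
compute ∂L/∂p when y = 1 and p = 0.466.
∂L/∂p = -2.146

∂L/∂p = -y/p + (1-y)/(1-p) = -1/0.466 + 0 = -2.146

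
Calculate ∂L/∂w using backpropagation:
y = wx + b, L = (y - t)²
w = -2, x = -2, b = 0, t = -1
∂L/∂w = -20

y = wx + b = (-2)(-2) + 0 = 4
∂L/∂y = 2(y - t) = 2(4 - -1) = 10
∂y/∂w = x = -2
∂L/∂w = ∂L/∂y · ∂y/∂w = 10 × -2 = -20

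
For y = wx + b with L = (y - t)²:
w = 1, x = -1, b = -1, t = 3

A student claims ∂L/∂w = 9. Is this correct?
Incorrect

y = (1)(-1) + -1 = -2
∂L/∂y = 2(y - t) = 2(-2 - 3) = -10
∂y/∂w = x = -1
∂L/∂w = -10 × -1 = 10

Claimed value: 9
Incorrect: The correct gradient is 10.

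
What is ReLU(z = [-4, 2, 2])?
h = [0, 2, 2]

ReLU applied element-wise: max(0,-4)=0, max(0,2)=2, max(0,2)=2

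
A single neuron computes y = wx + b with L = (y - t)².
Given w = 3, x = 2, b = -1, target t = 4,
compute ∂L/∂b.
∂L/∂b = 2

y = wx + b = (3)(2) + -1 = 5
∂L/∂y = 2(y - t) = 2(5 - 4) = 2
∂y/∂b = 1
∂L/∂b = ∂L/∂y · ∂y/∂b = 2 × 1 = 2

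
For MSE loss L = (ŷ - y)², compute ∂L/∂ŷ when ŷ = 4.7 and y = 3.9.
∂L/∂ŷ = 1.6

∂L/∂ŷ = 2(ŷ - y) = 2(4.7 - 3.9) = 2(0.8) = 1.6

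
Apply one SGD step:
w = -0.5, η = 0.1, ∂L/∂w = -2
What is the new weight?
w_new = -0.3

w_new = w - η·∂L/∂w = -0.5 - 0.1×(-2) = -0.5 - (-0.2) = -0.3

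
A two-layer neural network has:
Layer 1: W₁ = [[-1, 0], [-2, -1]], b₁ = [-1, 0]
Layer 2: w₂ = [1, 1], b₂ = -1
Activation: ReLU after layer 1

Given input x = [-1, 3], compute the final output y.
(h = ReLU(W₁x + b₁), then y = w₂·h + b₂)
y = -1

Layer 1 pre-activation: z₁ = [0, -1]
After ReLU: h = [0, 0]
Layer 2 output: y = 1×0 + 1×0 + -1 = -1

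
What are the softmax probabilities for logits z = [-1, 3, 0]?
p = [0.0171, 0.9362, 0.0466]

exp(z) = [0.3679, 20.09, 1]
Sum = 21.45
p = [0.0171, 0.9362, 0.0466]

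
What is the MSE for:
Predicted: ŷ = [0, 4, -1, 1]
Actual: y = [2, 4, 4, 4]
MSE = 9.5

MSE = (1/4)((0-2)² + (4-4)² + (-1-4)² + (1-4)²) = (1/4)(4 + 0 + 25 + 9) = 9.5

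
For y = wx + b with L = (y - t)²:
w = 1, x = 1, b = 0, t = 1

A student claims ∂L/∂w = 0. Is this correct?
Correct

y = (1)(1) + 0 = 1
∂L/∂y = 2(y - t) = 2(1 - 1) = 0
∂y/∂w = x = 1
∂L/∂w = 0 × 1 = 0

Claimed value: 0
Correct: The correct gradient is 0.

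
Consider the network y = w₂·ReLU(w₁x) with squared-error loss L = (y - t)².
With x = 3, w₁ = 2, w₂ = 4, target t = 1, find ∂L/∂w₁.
∂L/∂w₁ = 552

Forward pass:
z = w₁x = 2×3 = 6
h = ReLU(6) = 6
y = w₂h = 4×6 = 24

Backward pass:
∂L/∂y = 2(y - t) = 2(24 - 1) = 46
∂y/∂h = w₂ = 4
∂h/∂z = 1 (ReLU derivative)
∂z/∂w₁ = x = 3

∂L/∂w₁ = 46 × 4 × 1 × 3 = 552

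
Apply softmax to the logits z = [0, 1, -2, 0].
p = [0.206, 0.5601, 0.0279, 0.206]

exp(z) = [1, 2.718, 0.1353, 1]
Sum = 4.854
p = [0.206, 0.5601, 0.0279, 0.206]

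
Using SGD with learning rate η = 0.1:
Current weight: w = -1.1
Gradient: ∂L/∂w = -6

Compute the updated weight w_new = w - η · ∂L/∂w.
w_new = -0.5

w_new = w - η·∂L/∂w = -1.1 - 0.1×(-6) = -1.1 - (-0.6) = -0.5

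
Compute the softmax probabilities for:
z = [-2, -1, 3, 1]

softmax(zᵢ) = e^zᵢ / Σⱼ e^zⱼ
p = [0.0058, 0.0158, 0.8618, 0.1166]

exp(z) = [0.1353, 0.3679, 20.09, 2.718]
Sum = 23.31
p = [0.0058, 0.0158, 0.8618, 0.1166]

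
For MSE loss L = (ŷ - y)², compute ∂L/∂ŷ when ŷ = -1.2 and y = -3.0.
∂L/∂ŷ = 3.6

∂L/∂ŷ = 2(ŷ - y) = 2(-1.2 - -3.0) = 2(1.8) = 3.6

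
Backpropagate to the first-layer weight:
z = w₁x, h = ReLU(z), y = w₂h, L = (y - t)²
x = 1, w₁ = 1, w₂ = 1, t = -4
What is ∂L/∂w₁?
∂L/∂w₁ = 10

Forward pass:
z = w₁x = 1×1 = 1
h = ReLU(1) = 1
y = w₂h = 1×1 = 1

Backward pass:
∂L/∂y = 2(y - t) = 2(1 - -4) = 10
∂y/∂h = w₂ = 1
∂h/∂z = 1 (ReLU derivative)
∂z/∂w₁ = x = 1

∂L/∂w₁ = 10 × 1 × 1 × 1 = 10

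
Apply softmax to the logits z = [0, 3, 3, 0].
p = [0.0237, 0.4763, 0.4763, 0.0237]

exp(z) = [1, 20.09, 20.09, 1]
Sum = 42.17
p = [0.0237, 0.4763, 0.4763, 0.0237]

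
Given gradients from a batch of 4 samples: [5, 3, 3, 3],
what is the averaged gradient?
Average gradient = 3.5

Average = (1/4)(5 + 3 + 3 + 3) = 14/4 = 3.5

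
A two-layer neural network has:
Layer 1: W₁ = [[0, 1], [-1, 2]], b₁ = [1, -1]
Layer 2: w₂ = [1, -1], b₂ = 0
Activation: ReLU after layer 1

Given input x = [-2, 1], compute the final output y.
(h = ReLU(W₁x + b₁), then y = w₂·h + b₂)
y = -1

Layer 1 pre-activation: z₁ = [2, 3]
After ReLU: h = [2, 3]
Layer 2 output: y = 1×2 + -1×3 + 0 = -1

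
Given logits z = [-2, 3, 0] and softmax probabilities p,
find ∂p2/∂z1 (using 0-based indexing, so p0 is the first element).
∂p2/∂z1 = -0.0446

p = softmax(z) = [0.006377, 0.9465, 0.04712]
p2 = 0.04712, p1 = 0.9465

∂p2/∂z1 = -p2 × p1 = -0.04712 × 0.9465 = -0.0446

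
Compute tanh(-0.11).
-0.1096

tanh(-0.11) = (e^(-0.11) - e^(0.11))/(e^(-0.11) + e^(0.11)) = -0.1096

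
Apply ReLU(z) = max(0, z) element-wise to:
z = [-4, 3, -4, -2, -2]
h = [0, 3, 0, 0, 0]

ReLU applied element-wise: max(0,-4)=0, max(0,3)=3, max(0,-4)=0, max(0,-2)=0, max(0,-2)=0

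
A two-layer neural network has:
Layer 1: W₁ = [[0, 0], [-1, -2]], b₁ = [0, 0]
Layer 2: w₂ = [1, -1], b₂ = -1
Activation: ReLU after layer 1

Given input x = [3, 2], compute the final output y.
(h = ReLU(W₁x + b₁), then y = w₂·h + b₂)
y = -1

Layer 1 pre-activation: z₁ = [0, -7]
After ReLU: h = [0, 0]
Layer 2 output: y = 1×0 + -1×0 + -1 = -1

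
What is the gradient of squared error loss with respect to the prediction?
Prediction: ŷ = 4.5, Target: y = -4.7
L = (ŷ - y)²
∂L/∂ŷ = 18.4

∂L/∂ŷ = 2(ŷ - y) = 2(4.5 - -4.7) = 2(9.2) = 18.4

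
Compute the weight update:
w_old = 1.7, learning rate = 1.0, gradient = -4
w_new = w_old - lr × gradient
w_new = 5.7

w_new = w - η·∂L/∂w = 1.7 - 1.0×(-4) = 1.7 - (-4) = 5.7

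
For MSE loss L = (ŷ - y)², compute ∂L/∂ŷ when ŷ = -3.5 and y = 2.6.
∂L/∂ŷ = -12.2

∂L/∂ŷ = 2(ŷ - y) = 2(-3.5 - 2.6) = 2(-6.1) = -12.2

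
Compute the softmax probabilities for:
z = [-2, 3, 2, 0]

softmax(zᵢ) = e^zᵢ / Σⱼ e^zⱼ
p = [0.0047, 0.702, 0.2583, 0.035]

exp(z) = [0.1353, 20.09, 7.389, 1]
Sum = 28.61
p = [0.0047, 0.702, 0.2583, 0.035]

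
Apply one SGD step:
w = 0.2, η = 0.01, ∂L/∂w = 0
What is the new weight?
w_new = 0.2

w_new = w - η·∂L/∂w = 0.2 - 0.01×(0) = 0.2 - (0) = 0.2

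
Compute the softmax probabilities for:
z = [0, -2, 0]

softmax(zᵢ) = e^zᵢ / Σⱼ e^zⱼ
p = [0.4683, 0.0634, 0.4683]

exp(z) = [1, 0.1353, 1]
Sum = 2.135
p = [0.4683, 0.0634, 0.4683]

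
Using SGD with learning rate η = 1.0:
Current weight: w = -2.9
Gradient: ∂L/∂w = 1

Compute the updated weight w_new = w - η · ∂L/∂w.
w_new = -3.9

w_new = w - η·∂L/∂w = -2.9 - 1.0×(1) = -2.9 - (1) = -3.9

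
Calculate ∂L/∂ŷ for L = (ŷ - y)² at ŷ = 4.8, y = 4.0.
∂L/∂ŷ = 1.6

∂L/∂ŷ = 2(ŷ - y) = 2(4.8 - 4.0) = 2(0.8) = 1.6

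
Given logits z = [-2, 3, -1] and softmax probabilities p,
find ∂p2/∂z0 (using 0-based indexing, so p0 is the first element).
∂p2/∂z0 = -0.0001175

p = softmax(z) = [0.006573, 0.9756, 0.01787]
p2 = 0.01787, p0 = 0.006573

∂p2/∂z0 = -p2 × p0 = -0.01787 × 0.006573 = -0.0001175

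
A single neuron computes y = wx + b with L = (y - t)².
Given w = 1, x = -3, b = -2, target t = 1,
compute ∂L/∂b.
∂L/∂b = -12

y = wx + b = (1)(-3) + -2 = -5
∂L/∂y = 2(y - t) = 2(-5 - 1) = -12
∂y/∂b = 1
∂L/∂b = ∂L/∂y · ∂y/∂b = -12 × 1 = -12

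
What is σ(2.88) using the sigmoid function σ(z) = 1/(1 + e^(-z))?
0.9468

sigmoid(2.88) = 1/(1 + e^(-2.88)) = 1/(1 + 0.05613) = 0.9468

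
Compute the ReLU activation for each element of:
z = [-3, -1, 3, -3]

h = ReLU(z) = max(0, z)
h = [0, 0, 3, 0]

ReLU applied element-wise: max(0,-3)=0, max(0,-1)=0, max(0,3)=3, max(0,-3)=0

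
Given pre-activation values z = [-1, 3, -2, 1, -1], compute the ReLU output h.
h = [0, 3, 0, 1, 0]

ReLU applied element-wise: max(0,-1)=0, max(0,3)=3, max(0,-2)=0, max(0,1)=1, max(0,-1)=0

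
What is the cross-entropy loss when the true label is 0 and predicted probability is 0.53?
L = 0.755

L = -0·log(0.53) - 1·log(0.47) = -log(0.47) = 0.755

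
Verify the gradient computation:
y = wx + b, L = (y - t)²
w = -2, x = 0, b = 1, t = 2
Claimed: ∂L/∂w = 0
Correct

y = (-2)(0) + 1 = 1
∂L/∂y = 2(y - t) = 2(1 - 2) = -2
∂y/∂w = x = 0
∂L/∂w = -2 × 0 = 0

Claimed value: 0
Correct: The correct gradient is 0.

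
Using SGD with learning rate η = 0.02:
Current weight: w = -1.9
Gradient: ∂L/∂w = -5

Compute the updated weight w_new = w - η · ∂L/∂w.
w_new = -1.8

w_new = w - η·∂L/∂w = -1.9 - 0.02×(-5) = -1.9 - (-0.1) = -1.8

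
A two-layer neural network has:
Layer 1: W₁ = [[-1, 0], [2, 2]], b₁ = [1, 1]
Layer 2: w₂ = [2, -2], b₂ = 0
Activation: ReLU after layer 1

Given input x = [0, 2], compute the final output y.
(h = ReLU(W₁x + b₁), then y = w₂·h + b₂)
y = -8

Layer 1 pre-activation: z₁ = [1, 5]
After ReLU: h = [1, 5]
Layer 2 output: y = 2×1 + -2×5 + 0 = -8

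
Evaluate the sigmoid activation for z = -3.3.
0.03557

sigmoid(-3.3) = 1/(1 + e^(3.3)) = 1/(1 + 27.11) = 0.03557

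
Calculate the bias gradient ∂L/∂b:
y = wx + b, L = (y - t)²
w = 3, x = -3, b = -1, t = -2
∂L/∂b = -16

y = wx + b = (3)(-3) + -1 = -10
∂L/∂y = 2(y - t) = 2(-10 - -2) = -16
∂y/∂b = 1
∂L/∂b = ∂L/∂y · ∂y/∂b = -16 × 1 = -16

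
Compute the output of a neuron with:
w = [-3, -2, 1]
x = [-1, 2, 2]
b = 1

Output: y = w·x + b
y = 2

y = (-3)(-1) + (-2)(2) + (1)(2) + 1 = 2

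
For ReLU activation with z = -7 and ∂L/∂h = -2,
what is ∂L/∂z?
∂L/∂z = 0

h = ReLU(-7) = 0
Since z < 0: ∂h/∂z = 0
∂L/∂z = ∂L/∂h · ∂h/∂z = -2 × 0 = 0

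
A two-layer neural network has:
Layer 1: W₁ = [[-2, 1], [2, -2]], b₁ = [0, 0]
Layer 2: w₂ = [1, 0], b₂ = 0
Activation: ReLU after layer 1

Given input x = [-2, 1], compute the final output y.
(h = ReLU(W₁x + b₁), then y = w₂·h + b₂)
y = 5

Layer 1 pre-activation: z₁ = [5, -6]
After ReLU: h = [5, 0]
Layer 2 output: y = 1×5 + 0×0 + 0 = 5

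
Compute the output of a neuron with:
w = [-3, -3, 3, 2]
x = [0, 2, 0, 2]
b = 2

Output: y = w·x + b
y = 0

y = (-3)(0) + (-3)(2) + (3)(0) + (2)(2) + 2 = 0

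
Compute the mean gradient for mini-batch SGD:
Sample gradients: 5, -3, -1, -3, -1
Average gradient = -0.6

Average = (1/5)(5 + -3 + -1 + -3 + -1) = -3/5 = -0.6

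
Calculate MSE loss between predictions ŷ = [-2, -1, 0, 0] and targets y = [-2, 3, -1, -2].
MSE = 5.25

MSE = (1/4)((-2--2)² + (-1-3)² + (0--1)² + (0--2)²) = (1/4)(0 + 16 + 1 + 4) = 5.25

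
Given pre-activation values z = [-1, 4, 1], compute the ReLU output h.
h = [0, 4, 1]

ReLU applied element-wise: max(0,-1)=0, max(0,4)=4, max(0,1)=1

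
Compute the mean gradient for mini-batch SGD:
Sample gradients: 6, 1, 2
Average gradient = 3

Average = (1/3)(6 + 1 + 2) = 9/3 = 3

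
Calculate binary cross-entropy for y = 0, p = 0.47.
L = 0.6349

L = -0·log(0.47) - 1·log(0.53) = -log(0.53) = 0.6349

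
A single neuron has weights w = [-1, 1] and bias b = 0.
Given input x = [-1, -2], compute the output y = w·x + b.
y = -1

y = (-1)(-1) + (1)(-2) + 0 = -1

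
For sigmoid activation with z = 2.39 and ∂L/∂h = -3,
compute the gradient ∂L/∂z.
∂L/∂z = -0.2307

σ(2.39) = 0.9161
σ'(2.39) = σ(2.39)(1 - σ(2.39)) = 0.9161 × 0.08394 = 0.07689
∂L/∂z = ∂L/∂h · σ'(z) = -3 × 0.07689 = -0.2307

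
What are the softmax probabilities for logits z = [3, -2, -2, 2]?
p = [0.7239, 0.0049, 0.0049, 0.2663]

exp(z) = [20.09, 0.1353, 0.1353, 7.389]
Sum = 27.75
p = [0.7239, 0.0049, 0.0049, 0.2663]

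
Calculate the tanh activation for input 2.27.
0.9789

tanh(2.27) = (e^(2.27) - e^(-2.27))/(e^(2.27) + e^(-2.27)) = 0.9789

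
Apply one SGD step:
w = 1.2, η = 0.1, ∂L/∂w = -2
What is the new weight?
w_new = 1.4

w_new = w - η·∂L/∂w = 1.2 - 0.1×(-2) = 1.2 - (-0.2) = 1.4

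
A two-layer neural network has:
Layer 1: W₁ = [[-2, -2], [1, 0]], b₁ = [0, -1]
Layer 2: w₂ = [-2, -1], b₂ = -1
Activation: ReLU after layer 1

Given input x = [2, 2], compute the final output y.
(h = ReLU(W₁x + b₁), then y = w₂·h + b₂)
y = -2

Layer 1 pre-activation: z₁ = [-8, 1]
After ReLU: h = [0, 1]
Layer 2 output: y = -2×0 + -1×1 + -1 = -2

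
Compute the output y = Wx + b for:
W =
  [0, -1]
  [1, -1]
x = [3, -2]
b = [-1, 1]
y = [1, 6]

Wx = [0×3 + -1×-2, 1×3 + -1×-2]
   = [2, 5]
y = Wx + b = [2 + -1, 5 + 1] = [1, 6]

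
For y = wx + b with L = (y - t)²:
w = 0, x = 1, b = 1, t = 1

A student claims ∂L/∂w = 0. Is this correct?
Correct

y = (0)(1) + 1 = 1
∂L/∂y = 2(y - t) = 2(1 - 1) = 0
∂y/∂w = x = 1
∂L/∂w = 0 × 1 = 0

Claimed value: 0
Correct: The correct gradient is 0.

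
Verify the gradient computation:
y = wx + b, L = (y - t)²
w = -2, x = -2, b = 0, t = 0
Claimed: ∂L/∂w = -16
Correct

y = (-2)(-2) + 0 = 4
∂L/∂y = 2(y - t) = 2(4 - 0) = 8
∂y/∂w = x = -2
∂L/∂w = 8 × -2 = -16

Claimed value: -16
Correct: The correct gradient is -16.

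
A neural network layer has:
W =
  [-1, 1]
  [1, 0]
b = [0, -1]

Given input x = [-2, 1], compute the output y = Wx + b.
y = [3, -3]

Wx = [-1×-2 + 1×1, 1×-2 + 0×1]
   = [3, -2]
y = Wx + b = [3 + 0, -2 + -1] = [3, -3]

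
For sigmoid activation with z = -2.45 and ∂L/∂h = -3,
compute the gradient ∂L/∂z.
∂L/∂z = -0.2194

σ(-2.45) = 0.07944
σ'(-2.45) = σ(-2.45)(1 - σ(-2.45)) = 0.07944 × 0.9206 = 0.07313
∂L/∂z = ∂L/∂h · σ'(z) = -3 × 0.07313 = -0.2194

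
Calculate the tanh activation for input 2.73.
0.9915

tanh(2.73) = (e^(2.73) - e^(-2.73))/(e^(2.73) + e^(-2.73)) = 0.9915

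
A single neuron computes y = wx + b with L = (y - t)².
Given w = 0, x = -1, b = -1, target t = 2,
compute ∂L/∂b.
∂L/∂b = -6

y = wx + b = (0)(-1) + -1 = -1
∂L/∂y = 2(y - t) = 2(-1 - 2) = -6
∂y/∂b = 1
∂L/∂b = ∂L/∂y · ∂y/∂b = -6 × 1 = -6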